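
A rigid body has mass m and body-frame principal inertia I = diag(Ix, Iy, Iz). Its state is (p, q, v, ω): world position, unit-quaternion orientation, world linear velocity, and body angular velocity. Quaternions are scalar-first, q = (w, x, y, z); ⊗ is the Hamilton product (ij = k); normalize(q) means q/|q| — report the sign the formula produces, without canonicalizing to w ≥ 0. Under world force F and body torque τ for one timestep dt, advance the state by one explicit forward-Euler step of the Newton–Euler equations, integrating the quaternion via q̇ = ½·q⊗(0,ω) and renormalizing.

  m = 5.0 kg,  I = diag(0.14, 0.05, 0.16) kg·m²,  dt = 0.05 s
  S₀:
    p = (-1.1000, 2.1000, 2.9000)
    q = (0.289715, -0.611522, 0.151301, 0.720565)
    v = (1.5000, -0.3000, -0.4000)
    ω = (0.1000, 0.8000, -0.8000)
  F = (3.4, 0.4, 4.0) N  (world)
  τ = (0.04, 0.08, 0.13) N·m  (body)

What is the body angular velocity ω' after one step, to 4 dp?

precession coupling ω×(Iω) = (-0.0704, 0.0016, -0.0072)
angular accel α = (0.7886, 1.5680, 0.8575)
ω' = ω + α·dt = (0.1394, 0.8784, -0.7571)

ω' = (0.1394, 0.8784, -0.7571)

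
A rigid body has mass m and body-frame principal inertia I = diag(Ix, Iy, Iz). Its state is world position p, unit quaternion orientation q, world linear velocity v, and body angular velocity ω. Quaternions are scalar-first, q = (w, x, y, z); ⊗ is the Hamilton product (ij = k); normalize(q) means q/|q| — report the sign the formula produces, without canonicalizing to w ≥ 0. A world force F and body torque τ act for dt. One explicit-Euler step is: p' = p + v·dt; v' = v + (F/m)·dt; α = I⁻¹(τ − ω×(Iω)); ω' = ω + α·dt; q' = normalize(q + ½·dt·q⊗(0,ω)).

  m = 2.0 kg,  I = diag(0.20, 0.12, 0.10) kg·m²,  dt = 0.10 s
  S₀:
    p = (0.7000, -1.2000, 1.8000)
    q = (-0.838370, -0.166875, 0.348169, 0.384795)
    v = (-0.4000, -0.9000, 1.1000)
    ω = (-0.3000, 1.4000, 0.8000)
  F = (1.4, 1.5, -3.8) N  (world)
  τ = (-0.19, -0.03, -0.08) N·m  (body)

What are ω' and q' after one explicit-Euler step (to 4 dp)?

ω' = (-0.3838, 1.3950, 0.6864)
q' = (-0.8777, -0.1667, 0.2894, 0.3436)

precession coupling ω×(Iω) = (-0.0224, -0.0240, 0.0336)
α = I⁻¹(τ − ω×Iω) = (-0.8380, -0.0500, -1.1360)
ω + α·dt = (-0.3838, 1.3950, 0.6864)
Hamilton product q⊗(0,ω) = (-0.8453351, -0.0086668, -1.1556565, -0.7998703)
q + ½dt·q⊗(0,ω), renormalized = (-0.8777, -0.1667, 0.2894, 0.3436)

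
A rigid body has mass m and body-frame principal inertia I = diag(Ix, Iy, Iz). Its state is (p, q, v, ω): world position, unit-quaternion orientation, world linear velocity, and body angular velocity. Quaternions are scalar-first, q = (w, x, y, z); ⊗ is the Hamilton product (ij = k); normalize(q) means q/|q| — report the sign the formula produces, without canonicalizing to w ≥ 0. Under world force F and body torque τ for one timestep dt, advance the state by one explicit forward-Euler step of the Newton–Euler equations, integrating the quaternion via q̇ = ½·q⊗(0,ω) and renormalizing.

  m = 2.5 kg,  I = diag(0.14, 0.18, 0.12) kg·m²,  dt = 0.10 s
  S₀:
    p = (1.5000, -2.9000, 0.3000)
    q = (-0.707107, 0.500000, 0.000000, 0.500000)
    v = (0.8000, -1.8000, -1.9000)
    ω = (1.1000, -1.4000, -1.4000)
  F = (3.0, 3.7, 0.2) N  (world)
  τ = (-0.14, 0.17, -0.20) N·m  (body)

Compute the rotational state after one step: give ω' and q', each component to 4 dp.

gyro term ω×Iω = (-0.1176, -0.0308, -0.0616)
(τ − ω×Iω)/I = (-0.1600, 1.1156, -1.1533)
ω' = ω + α·dt = (1.0840, -1.2884, -1.5153)
Hamilton product q⊗(0,ω) = (0.1500000, -0.0778177, 2.2399498, 0.2899498)
updated quaternion q' = (-0.6952, 0.4930, 0.1113, 0.5112)

ω' = (1.0840, -1.2884, -1.5153)
q' = (-0.6952, 0.4930, 0.1113, 0.5112)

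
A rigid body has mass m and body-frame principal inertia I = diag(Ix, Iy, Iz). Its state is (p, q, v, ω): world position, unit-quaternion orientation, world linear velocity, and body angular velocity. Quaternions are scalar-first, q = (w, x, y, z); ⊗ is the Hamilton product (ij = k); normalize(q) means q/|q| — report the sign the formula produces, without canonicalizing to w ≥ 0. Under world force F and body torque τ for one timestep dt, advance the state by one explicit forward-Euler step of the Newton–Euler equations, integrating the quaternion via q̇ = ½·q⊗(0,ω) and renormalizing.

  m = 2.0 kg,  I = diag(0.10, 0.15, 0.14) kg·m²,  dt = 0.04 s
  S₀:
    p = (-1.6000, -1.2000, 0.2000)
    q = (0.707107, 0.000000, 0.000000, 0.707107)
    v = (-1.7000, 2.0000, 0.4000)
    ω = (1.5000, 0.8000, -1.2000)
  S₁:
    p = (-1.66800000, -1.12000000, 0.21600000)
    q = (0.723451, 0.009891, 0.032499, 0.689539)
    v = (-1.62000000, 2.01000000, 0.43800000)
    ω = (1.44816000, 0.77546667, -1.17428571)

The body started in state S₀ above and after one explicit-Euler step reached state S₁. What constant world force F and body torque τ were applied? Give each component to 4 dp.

F = (4.0000, 0.5000, 1.9000)
τ = (-0.1200, -0.0200, 0.1500)

v₁ − v₀ = (0.08000000, 0.01000000, 0.03800000)
F = m·Δv/dt = (4.0000, 0.5000, 1.9000)
Δω = ω₁−ω₀ = (-0.05184000, -0.02453333, 0.02571429)
I·α + gyro = (-0.1200, -0.0200, 0.1500)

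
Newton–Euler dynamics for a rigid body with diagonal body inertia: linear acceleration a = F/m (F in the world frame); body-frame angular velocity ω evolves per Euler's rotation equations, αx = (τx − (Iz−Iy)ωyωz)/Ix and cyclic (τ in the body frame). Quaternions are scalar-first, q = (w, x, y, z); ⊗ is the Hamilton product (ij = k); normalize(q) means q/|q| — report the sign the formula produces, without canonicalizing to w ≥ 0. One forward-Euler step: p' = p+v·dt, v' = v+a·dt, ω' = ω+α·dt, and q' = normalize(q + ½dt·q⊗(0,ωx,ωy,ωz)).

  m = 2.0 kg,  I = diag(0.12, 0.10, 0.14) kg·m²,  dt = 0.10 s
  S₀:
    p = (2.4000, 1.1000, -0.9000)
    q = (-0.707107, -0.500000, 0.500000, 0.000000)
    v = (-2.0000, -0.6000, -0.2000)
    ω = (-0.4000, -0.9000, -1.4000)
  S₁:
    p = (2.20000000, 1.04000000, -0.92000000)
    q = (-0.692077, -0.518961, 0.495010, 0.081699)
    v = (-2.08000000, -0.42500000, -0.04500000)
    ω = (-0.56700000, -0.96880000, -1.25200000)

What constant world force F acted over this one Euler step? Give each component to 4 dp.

F = (-1.6000, 3.5000, 3.1000)

velocity change Δv = (-0.08000000, 0.17500000, 0.15500000)
m·(v₁−v₀)/dt = (-1.6000, 3.5000, 3.1000)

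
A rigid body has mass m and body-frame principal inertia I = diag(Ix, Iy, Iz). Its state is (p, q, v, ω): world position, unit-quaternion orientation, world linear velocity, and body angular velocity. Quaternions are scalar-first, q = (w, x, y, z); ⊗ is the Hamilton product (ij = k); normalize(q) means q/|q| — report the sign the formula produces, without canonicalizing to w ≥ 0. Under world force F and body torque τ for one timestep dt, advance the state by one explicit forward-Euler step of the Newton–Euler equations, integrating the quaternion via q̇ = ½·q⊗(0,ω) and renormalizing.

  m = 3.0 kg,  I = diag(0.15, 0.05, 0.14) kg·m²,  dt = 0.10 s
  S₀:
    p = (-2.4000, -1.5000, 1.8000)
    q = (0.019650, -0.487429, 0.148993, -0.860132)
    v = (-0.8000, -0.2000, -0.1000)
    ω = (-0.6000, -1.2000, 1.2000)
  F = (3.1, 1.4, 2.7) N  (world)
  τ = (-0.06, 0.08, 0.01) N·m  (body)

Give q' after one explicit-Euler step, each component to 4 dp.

q' = (0.0653, -0.5286, 0.2020, -0.8219)

q⊗(0,ω) = (0.9184926, -0.8651568, 1.0774140, 0.6978906)
q + ½dt·q⊗(0,ω), renormalized = (0.0653, -0.5286, 0.2020, -0.8219)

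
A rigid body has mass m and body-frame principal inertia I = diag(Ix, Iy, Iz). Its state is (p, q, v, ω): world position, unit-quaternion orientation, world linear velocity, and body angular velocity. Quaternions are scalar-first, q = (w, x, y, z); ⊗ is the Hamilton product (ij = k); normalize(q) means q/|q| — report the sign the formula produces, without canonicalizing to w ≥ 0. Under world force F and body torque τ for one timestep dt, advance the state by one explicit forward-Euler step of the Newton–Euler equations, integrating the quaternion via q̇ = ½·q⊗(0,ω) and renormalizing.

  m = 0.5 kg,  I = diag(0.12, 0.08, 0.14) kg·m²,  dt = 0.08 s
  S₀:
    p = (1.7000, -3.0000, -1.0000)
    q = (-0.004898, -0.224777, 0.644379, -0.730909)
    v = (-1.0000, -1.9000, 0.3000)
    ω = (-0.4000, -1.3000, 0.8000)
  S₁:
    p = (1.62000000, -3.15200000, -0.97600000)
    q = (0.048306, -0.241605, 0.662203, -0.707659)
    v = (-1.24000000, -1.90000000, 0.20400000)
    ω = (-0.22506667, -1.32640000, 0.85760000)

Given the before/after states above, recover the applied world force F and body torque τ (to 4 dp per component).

F = (-1.5000, 0.0000, -0.6000)
τ = (0.2000, -0.0200, 0.0800)

velocity change Δv = (-0.24000000, 0.00000000, -0.09600000)
F = m·Δv/dt = (-1.5000, 0.0000, -0.6000)
ω₁ − ω₀ = (0.17493333, -0.02640000, 0.05760000)
τ = I·(Δω/dt) + ω₀×(Iω₀) = (0.2000, -0.0200, 0.0800)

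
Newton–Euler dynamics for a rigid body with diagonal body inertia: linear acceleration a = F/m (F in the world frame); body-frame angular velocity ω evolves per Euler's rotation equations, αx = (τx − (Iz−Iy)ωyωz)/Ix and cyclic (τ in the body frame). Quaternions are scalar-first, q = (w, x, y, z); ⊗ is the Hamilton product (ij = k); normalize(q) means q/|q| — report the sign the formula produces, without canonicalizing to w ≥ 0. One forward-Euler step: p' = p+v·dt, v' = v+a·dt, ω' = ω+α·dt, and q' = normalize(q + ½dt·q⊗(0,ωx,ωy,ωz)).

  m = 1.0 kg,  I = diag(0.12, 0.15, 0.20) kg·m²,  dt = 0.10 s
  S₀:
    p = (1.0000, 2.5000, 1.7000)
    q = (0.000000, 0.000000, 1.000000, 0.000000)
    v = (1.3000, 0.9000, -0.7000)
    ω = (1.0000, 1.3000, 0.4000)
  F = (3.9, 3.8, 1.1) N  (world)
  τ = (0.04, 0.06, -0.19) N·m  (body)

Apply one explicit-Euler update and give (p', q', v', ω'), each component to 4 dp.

p' = (1.1300, 2.5900, 1.6300)
q' = (-0.0648, 0.0199, 0.9965, -0.0498)
v' = (1.6900, 1.2800, -0.5900)
ω' = (1.0117, 1.3613, 0.2855)

a = F/m = (3.9000, 3.8000, 1.1000)
p + v·dt = (1.1300, 2.5900, 1.6300)
v' = v + a·dt = (1.6900, 1.2800, -0.5900)
precession coupling ω×(Iω) = (0.0260, -0.0320, 0.0390)
α = I⁻¹(τ − ω×Iω) = (0.1167, 0.6133, -1.1450)
ω + α·dt = (1.0117, 1.3613, 0.2855)
q⊗(0,ω) = (-1.3000000, 0.4000000, 0.0000000, -1.0000000)
q + ½dt·q⊗(0,ω), renormalized = (-0.0648, 0.0199, 0.9965, -0.0498)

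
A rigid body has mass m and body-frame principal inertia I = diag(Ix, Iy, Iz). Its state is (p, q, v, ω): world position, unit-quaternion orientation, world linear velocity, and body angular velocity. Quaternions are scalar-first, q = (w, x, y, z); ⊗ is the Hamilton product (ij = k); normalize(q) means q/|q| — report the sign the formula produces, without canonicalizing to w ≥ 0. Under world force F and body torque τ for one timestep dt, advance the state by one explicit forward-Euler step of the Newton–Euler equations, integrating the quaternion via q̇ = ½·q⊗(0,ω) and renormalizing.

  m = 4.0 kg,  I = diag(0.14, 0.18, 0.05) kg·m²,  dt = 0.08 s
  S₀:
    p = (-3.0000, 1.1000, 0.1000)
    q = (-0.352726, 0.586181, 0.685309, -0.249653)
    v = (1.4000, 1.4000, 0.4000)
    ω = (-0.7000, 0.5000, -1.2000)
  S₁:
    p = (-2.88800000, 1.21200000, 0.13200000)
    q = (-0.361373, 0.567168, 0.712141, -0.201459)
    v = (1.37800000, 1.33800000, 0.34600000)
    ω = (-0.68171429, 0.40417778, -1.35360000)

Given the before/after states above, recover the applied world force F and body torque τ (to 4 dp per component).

F = (-1.1000, -3.1000, -2.7000)
τ = (0.1100, -0.1400, -0.1100)

ω₁ − ω₀ = (0.01828571, -0.09582222, -0.15360000)
τ = I·(Δω/dt) + ω₀×(Iω₀) = (0.1100, -0.1400, -0.1100)
velocity change Δv = (-0.02200000, -0.06200000, -0.05400000)
m·(v₁−v₀)/dt = (-1.1000, -3.1000, -2.7000)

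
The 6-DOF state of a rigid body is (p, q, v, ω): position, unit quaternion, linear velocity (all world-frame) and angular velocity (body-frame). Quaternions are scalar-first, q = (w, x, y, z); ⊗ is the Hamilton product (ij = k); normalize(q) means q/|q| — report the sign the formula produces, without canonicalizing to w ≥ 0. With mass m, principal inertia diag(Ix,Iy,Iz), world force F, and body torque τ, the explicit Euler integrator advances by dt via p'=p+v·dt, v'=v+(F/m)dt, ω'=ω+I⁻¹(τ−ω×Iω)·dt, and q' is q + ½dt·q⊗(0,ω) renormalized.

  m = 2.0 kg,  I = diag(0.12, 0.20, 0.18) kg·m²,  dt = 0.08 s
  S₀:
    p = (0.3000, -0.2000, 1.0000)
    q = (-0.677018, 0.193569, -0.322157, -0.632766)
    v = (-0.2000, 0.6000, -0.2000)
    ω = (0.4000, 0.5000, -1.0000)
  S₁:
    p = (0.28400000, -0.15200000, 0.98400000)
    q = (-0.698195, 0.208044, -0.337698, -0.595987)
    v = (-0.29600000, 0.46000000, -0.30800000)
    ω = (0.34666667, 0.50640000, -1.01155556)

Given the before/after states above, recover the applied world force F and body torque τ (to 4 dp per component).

F = (-2.4000, -3.5000, -2.7000)
τ = (-0.0700, 0.0400, -0.0100)

velocity change Δv = (-0.09600000, -0.14000000, -0.10800000)
F = m·Δv/dt = (-2.4000, -3.5000, -2.7000)
ω₁ − ω₀ = (-0.05333333, 0.00640000, -0.01155556)
ω₀×(Iω₀) = (0.0100, 0.0240, 0.0160)
applied torque τ = (-0.0700, 0.0400, -0.0100)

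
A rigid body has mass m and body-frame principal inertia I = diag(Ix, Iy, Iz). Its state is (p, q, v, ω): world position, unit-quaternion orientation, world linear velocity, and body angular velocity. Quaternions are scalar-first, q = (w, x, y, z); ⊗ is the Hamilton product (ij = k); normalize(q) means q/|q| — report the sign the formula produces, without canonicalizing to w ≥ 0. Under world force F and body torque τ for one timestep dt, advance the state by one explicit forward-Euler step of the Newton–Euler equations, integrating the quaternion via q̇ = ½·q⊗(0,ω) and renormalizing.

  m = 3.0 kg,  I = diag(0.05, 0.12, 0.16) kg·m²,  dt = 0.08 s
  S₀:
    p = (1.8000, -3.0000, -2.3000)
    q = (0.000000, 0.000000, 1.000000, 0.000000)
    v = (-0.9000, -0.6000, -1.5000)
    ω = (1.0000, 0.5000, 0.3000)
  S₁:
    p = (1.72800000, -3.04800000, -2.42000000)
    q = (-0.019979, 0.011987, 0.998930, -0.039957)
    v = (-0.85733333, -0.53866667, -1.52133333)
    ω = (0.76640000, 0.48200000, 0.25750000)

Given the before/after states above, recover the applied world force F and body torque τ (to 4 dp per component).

F = (1.6000, 2.3000, -0.8000)
τ = (-0.1400, -0.0600, -0.0500)

rate change Δω = (-0.23360000, -0.01800000, -0.04250000)
τ = I·(Δω/dt) + ω₀×(Iω₀) = (-0.1400, -0.0600, -0.0500)
velocity change Δv = (0.04266667, 0.06133333, -0.02133333)
F = m·Δv/dt = (1.6000, 2.3000, -0.8000)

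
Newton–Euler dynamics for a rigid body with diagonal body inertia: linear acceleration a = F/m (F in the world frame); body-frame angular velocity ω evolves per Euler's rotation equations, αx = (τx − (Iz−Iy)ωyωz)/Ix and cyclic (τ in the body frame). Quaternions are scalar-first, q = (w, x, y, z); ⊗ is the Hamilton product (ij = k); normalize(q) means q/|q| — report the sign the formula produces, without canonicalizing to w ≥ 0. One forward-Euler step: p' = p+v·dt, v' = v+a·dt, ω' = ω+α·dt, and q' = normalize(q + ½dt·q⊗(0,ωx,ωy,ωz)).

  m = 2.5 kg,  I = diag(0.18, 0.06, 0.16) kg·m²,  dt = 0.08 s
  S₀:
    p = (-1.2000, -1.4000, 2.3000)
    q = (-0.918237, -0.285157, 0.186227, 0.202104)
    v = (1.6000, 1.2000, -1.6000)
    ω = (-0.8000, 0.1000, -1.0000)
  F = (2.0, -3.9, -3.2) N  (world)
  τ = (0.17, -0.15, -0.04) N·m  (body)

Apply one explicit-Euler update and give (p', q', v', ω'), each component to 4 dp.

linear accel F/m = (0.8000, -1.5600, -1.2800)
p + v·dt = (-1.0720, -1.3040, 2.1720)
new velocity v' = (1.6640, 1.0752, -1.7024)
ω×(Iω) gyroscopic = (-0.0100, 0.0160, 0.0096)
α = I⁻¹(τ − ω×Iω) = (1.0000, -2.7667, -0.3100)
new body rate ω' = (-0.7200, -0.1213, -1.0248)
q⊗(0,ω) = (-0.0446443, 0.5281522, -0.5386639, 1.0387029)
q' = normalize(q + ½dt·q⊗(0,ω)) = (-0.9188, -0.2637, 0.1645, 0.2433)

p' = (-1.0720, -1.3040, 2.1720)
q' = (-0.9188, -0.2637, 0.1645, 0.2433)
v' = (1.6640, 1.0752, -1.7024)
ω' = (-0.7200, -0.1213, -1.0248)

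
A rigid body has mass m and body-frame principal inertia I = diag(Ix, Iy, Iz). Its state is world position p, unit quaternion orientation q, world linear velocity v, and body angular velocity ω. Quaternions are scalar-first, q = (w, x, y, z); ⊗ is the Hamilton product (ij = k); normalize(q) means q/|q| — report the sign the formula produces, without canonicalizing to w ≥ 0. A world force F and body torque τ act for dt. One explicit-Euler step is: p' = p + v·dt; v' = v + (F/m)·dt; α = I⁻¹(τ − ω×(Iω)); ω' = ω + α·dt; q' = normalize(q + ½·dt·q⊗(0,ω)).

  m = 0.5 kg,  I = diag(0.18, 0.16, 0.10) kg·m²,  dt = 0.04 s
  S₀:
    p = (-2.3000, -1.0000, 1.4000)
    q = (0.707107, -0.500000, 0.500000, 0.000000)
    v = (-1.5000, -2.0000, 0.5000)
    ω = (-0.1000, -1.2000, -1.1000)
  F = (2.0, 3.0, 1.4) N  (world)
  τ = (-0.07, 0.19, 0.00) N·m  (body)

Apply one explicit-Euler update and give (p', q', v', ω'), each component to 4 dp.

p' = (-2.3600, -1.0800, 1.4200)
q' = (0.7177, -0.5121, 0.4718, -0.0026)
v' = (-1.3400, -1.7600, 0.6120)
ω' = (-0.0980, -1.1547, -1.0990)

a = (4.0000, 6.0000, 2.8000)
p + v·dt = (-2.3600, -1.0800, 1.4200)
v' = v + a·dt = (-1.3400, -1.7600, 0.6120)
gyro term ω×Iω = (-0.0792, 0.0088, -0.0024)
α = I⁻¹(τ − ω×Iω) = (0.0511, 1.1325, 0.0240)
ω' = ω + α·dt = (-0.0980, -1.1547, -1.0990)
q⊗(0,ω) = (0.5500000, -0.6207107, -1.3985284, -0.1278177)
q' = normalize(q + ½dt·q⊗(0,ω)) = (0.7177, -0.5121, 0.4718, -0.0026)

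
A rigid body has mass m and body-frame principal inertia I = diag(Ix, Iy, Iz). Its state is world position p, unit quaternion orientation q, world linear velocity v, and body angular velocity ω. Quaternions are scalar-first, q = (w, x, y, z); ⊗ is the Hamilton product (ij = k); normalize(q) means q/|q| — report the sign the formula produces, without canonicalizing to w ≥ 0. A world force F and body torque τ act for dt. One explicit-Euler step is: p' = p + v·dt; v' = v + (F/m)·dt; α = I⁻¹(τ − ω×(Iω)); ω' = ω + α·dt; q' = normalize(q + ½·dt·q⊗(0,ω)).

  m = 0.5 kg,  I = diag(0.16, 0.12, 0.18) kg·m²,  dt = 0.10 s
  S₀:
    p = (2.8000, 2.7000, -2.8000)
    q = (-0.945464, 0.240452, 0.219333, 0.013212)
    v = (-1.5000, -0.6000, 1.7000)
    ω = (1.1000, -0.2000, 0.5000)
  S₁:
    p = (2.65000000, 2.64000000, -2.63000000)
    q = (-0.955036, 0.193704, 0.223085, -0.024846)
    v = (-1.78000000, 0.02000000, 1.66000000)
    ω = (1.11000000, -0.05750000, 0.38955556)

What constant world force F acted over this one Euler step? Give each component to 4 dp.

F = (-1.4000, 3.1000, -0.2000)

v₁ − v₀ = (-0.28000000, 0.62000000, -0.04000000)
m·(v₁−v₀)/dt = (-1.4000, 3.1000, -0.2000)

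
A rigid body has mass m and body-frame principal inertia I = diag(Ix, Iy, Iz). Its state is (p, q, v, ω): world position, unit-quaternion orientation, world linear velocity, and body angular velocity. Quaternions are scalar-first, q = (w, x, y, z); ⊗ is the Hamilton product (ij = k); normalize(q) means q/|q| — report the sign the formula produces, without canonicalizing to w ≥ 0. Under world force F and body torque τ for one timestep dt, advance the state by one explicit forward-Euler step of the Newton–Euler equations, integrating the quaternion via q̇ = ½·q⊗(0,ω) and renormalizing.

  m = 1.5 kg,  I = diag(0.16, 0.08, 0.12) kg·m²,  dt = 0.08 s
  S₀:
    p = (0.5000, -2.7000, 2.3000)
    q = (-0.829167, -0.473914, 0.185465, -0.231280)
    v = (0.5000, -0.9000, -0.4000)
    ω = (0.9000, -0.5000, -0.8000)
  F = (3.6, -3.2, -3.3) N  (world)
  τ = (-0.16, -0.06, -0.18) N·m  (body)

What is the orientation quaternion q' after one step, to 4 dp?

q' = (-0.8147, -0.5136, 0.1783, -0.2017)

Hamilton product q⊗(0,ω) = (0.3342311, -1.0102623, -0.1726997, 0.7333721)
updated quaternion q' = (-0.8147, -0.5136, 0.1783, -0.2017)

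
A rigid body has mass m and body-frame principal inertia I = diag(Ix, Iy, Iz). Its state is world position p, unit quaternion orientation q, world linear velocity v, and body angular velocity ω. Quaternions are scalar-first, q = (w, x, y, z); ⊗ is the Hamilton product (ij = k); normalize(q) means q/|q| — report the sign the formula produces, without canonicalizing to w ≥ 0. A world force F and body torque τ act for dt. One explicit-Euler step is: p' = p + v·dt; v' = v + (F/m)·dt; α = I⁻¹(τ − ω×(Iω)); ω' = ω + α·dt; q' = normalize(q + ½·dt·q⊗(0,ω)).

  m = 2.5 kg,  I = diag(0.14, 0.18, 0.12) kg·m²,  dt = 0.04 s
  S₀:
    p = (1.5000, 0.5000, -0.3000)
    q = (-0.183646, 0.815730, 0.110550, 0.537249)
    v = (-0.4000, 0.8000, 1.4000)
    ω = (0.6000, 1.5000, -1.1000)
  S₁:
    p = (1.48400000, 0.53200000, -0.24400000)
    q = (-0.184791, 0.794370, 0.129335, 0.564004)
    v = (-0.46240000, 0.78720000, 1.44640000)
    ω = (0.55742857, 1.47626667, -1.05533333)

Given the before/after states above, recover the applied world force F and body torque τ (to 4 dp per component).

ω₁ − ω₀ = (-0.04257143, -0.02373333, 0.04466667)
ω₀×(Iω₀) = (0.0990, -0.0132, 0.0360)
I·α + gyro = (-0.0500, -0.1200, 0.1700)
Δv = v₁−v₀ = (-0.06240000, -0.01280000, 0.04640000)
applied force F = (-3.9000, -0.8000, 2.9000)

F = (-3.9000, -0.8000, 2.9000)
τ = (-0.0500, -0.1200, 0.1700)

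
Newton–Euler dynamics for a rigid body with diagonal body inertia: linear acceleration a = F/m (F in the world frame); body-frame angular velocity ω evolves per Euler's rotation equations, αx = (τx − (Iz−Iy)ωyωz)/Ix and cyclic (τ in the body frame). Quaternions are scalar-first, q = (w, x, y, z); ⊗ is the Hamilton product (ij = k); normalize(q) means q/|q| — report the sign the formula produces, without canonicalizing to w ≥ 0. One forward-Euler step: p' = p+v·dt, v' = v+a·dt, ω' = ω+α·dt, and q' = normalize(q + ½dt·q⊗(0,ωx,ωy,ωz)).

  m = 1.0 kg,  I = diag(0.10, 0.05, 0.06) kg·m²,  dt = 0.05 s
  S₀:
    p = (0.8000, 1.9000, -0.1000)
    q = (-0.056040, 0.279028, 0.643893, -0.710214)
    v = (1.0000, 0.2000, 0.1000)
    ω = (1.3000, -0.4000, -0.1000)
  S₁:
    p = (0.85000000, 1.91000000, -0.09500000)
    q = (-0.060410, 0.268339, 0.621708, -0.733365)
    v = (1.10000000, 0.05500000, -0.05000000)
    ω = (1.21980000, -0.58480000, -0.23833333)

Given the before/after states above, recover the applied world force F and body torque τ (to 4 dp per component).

velocity change Δv = (0.10000000, -0.14500000, -0.15000000)
F = m·Δv/dt = (2.0000, -2.9000, -3.0000)
ω₁ − ω₀ = (-0.08020000, -0.18480000, -0.13833333)
gyro term ω₀×Iω₀ = (0.0004, -0.0052, 0.0260)
τ = I·(Δω/dt) + ω₀×(Iω₀) = (-0.1600, -0.1900, -0.1400)

F = (2.0000, -2.9000, -3.0000)
τ = (-0.1600, -0.1900, -0.1400)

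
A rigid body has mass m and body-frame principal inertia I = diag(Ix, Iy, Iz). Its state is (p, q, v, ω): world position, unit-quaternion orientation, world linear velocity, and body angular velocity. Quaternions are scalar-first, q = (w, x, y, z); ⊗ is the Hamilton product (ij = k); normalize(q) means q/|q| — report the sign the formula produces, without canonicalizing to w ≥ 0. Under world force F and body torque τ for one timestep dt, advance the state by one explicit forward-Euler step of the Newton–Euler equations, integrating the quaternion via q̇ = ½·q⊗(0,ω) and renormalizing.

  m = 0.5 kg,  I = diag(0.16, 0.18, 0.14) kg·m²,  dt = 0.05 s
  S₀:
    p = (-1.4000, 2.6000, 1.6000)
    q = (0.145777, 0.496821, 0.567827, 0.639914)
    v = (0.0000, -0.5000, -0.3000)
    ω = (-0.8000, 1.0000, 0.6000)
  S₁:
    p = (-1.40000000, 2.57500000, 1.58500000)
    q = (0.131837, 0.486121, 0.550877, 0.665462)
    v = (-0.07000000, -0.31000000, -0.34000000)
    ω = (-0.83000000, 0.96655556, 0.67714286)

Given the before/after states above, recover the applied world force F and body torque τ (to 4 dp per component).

velocity change Δv = (-0.07000000, 0.19000000, -0.04000000)
applied force F = (-0.7000, 1.9000, -0.4000)
Δω = ω₁−ω₀ = (-0.03000000, -0.03344444, 0.07714286)
gyro term ω₀×Iω₀ = (-0.0240, -0.0096, -0.0160)
τ = I·(Δω/dt) + ω₀×(Iω₀) = (-0.1200, -0.1300, 0.2000)

F = (-0.7000, 1.9000, -0.4000)
τ = (-0.1200, -0.1300, 0.2000)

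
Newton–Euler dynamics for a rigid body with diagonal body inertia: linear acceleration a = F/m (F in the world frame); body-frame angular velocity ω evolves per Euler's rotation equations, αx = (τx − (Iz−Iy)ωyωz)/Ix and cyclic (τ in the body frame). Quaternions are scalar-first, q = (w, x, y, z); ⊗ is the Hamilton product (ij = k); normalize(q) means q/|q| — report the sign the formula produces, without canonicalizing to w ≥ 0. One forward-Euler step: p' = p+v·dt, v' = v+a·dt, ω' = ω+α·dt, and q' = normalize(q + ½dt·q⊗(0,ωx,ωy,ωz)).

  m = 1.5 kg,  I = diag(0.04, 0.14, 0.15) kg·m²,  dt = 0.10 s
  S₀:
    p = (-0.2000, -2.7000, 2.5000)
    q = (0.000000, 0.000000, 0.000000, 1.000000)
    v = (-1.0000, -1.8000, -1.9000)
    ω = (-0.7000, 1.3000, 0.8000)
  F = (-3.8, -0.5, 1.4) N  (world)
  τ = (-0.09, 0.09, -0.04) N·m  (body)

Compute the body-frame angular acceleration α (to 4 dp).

α = (-2.5100, 0.2029, 0.3400)

precession coupling ω×(Iω) = (0.0104, 0.0616, -0.0910)
α = I⁻¹(τ − ω×Iω) = (-2.5100, 0.2029, 0.3400)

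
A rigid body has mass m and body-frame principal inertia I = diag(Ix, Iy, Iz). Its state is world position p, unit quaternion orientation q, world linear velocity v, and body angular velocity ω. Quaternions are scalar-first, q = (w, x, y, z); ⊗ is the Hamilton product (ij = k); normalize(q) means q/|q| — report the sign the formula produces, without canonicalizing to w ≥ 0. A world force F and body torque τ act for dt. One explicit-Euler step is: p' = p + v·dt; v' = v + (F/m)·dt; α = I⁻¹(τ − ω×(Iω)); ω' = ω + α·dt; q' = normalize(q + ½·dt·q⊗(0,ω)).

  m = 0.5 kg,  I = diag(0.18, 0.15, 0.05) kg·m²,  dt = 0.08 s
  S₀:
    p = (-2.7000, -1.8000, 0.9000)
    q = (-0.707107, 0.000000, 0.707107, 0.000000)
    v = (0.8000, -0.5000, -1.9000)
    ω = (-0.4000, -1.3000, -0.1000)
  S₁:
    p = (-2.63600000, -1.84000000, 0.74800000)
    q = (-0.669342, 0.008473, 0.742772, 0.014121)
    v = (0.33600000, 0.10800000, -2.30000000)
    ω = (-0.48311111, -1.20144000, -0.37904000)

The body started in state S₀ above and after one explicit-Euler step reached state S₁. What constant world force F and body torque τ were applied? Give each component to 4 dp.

F = (-2.9000, 3.8000, -2.5000)
τ = (-0.2000, 0.1900, -0.1900)

Δω = ω₁−ω₀ = (-0.08311111, 0.09856000, -0.27904000)
precession coupling = (-0.0130, 0.0052, -0.0156)
τ = I·(Δω/dt) + ω₀×(Iω₀) = (-0.2000, 0.1900, -0.1900)
velocity change Δv = (-0.46400000, 0.60800000, -0.40000000)
m·(v₁−v₀)/dt = (-2.9000, 3.8000, -2.5000)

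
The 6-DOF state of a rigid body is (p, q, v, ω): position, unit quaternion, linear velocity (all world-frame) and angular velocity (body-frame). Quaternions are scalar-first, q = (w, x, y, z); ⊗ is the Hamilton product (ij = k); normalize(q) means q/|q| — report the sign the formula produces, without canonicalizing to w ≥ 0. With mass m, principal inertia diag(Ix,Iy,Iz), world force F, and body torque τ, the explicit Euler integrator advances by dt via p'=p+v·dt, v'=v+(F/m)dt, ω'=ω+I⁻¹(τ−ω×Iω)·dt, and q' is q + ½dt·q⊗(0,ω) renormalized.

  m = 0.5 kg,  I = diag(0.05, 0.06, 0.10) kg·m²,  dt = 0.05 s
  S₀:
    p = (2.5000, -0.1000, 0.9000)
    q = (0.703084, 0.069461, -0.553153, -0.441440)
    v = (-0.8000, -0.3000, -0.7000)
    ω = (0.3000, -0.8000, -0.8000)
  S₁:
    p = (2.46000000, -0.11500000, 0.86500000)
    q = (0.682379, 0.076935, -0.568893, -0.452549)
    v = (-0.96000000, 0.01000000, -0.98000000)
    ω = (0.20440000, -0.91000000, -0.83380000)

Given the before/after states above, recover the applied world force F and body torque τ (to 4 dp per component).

F = (-1.6000, 3.1000, -2.8000)
τ = (-0.0700, -0.1200, -0.0700)

ω₁ − ω₀ = (-0.09560000, -0.11000000, -0.03380000)
applied torque τ = (-0.0700, -0.1200, -0.0700)
v₁ − v₀ = (-0.16000000, 0.31000000, -0.28000000)
F = m·Δv/dt = (-1.6000, 3.1000, -2.8000)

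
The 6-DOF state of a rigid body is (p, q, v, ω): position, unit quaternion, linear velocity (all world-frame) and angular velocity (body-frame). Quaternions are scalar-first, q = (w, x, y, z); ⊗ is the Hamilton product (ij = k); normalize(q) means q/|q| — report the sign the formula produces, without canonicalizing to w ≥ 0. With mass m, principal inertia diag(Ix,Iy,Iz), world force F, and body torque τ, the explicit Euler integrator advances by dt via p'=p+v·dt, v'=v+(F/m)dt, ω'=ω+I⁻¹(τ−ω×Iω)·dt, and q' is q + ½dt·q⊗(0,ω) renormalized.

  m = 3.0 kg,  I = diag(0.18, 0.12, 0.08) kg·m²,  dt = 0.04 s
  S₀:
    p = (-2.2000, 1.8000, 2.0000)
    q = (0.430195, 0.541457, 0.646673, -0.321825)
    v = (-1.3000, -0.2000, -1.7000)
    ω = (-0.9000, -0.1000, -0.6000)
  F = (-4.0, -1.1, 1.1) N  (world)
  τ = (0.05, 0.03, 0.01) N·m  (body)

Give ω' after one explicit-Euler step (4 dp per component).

precession coupling ω×(Iω) = (-0.0024, 0.0540, -0.0054)
(τ − ω×Iω)/I = (0.2911, -0.2000, 0.1925)
ω + α·dt = (-0.8884, -0.1080, -0.5923)

ω' = (-0.8884, -0.1080, -0.5923)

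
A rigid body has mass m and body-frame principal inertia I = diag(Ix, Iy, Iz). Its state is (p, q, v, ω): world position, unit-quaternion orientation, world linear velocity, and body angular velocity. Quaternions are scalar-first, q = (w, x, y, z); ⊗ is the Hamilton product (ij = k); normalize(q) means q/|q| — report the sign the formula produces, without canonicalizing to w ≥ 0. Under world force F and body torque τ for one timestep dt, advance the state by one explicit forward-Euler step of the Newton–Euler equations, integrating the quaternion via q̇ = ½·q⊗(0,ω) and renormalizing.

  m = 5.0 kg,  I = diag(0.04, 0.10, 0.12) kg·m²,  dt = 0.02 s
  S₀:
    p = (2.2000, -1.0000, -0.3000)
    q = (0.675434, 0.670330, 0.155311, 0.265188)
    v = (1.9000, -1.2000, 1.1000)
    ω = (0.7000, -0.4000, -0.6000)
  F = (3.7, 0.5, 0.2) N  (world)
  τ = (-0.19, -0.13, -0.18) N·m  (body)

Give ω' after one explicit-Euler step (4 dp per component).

ω' = (0.6026, -0.4327, -0.6272)

angular accel α = (-4.8700, -1.6360, -1.3600)
ω + α·dt = (0.6026, -0.4327, -0.6272)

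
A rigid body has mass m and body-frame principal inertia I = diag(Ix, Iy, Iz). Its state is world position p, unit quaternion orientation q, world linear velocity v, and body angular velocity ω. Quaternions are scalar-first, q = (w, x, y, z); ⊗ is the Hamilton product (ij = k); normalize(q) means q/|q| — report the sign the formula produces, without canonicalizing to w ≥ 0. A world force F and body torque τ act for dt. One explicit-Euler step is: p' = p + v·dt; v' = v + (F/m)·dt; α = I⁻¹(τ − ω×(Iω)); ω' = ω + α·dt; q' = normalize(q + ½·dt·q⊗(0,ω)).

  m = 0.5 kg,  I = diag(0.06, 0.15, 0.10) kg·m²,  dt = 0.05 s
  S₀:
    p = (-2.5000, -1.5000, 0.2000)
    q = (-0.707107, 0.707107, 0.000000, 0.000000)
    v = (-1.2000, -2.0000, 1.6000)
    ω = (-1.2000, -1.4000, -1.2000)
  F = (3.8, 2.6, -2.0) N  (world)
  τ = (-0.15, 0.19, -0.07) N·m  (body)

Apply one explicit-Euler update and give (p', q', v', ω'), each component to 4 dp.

p' = (-2.5600, -1.6000, 0.2800)
q' = (-0.6849, 0.7272, 0.0459, -0.0035)
v' = (-0.8200, -1.7400, 1.4000)
ω' = (-1.2550, -1.3175, -1.3106)

p + v·dt = (-2.5600, -1.6000, 0.2800)
v + (F/m)dt = (-0.8200, -1.7400, 1.4000)
α = I⁻¹(τ − ω×Iω) = (-1.1000, 1.6507, -2.2120)
ω + α·dt = (-1.2550, -1.3175, -1.3106)
Hamilton product q⊗(0,ω) = (0.8485284, 0.8485284, 1.8384782, -0.1414214)
q + ½dt·q⊗(0,ω), renormalized = (-0.6849, 0.7272, 0.0459, -0.0035)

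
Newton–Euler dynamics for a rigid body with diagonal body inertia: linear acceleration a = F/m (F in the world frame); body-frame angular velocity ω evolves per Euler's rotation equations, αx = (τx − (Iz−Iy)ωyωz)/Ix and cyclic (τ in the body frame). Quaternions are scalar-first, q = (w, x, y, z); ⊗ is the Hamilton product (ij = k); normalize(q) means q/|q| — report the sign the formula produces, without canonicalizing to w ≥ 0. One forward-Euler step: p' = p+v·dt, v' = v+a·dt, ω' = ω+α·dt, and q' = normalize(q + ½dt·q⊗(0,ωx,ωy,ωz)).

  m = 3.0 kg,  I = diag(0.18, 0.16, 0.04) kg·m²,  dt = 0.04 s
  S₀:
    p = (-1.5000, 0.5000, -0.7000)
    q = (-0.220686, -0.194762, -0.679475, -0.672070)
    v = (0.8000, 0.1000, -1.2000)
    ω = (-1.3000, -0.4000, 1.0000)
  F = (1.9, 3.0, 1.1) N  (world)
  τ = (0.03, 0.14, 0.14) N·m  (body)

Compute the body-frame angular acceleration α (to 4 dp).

gyro term ω×Iω = (0.0480, -0.1820, -0.0104)
α = I⁻¹(τ − ω×Iω) = (-0.1000, 2.0125, 3.7600)

α = (-0.1000, 2.0125, 3.7600)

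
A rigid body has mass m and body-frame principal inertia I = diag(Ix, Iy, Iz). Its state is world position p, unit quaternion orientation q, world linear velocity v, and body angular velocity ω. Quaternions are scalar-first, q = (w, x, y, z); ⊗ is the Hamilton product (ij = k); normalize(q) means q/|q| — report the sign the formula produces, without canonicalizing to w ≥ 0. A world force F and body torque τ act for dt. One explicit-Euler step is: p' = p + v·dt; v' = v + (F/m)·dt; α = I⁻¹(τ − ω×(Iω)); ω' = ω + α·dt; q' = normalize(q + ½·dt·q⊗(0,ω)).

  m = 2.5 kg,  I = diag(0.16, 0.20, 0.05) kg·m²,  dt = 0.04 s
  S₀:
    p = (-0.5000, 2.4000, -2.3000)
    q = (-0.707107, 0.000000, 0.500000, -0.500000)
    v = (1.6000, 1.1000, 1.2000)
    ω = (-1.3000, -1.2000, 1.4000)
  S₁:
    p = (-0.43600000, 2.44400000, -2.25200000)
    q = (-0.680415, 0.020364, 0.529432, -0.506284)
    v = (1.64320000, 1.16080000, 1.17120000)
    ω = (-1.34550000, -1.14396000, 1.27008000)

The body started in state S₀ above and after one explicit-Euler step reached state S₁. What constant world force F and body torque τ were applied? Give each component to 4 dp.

ω₁ − ω₀ = (-0.04550000, 0.05604000, -0.12992000)
precession coupling = (0.2520, -0.2002, 0.0624)
I·α + gyro = (0.0700, 0.0800, -0.1000)
v₁ − v₀ = (0.04320000, 0.06080000, -0.02880000)
applied force F = (2.7000, 3.8000, -1.8000)

F = (2.7000, 3.8000, -1.8000)
τ = (0.0700, 0.0800, -0.1000)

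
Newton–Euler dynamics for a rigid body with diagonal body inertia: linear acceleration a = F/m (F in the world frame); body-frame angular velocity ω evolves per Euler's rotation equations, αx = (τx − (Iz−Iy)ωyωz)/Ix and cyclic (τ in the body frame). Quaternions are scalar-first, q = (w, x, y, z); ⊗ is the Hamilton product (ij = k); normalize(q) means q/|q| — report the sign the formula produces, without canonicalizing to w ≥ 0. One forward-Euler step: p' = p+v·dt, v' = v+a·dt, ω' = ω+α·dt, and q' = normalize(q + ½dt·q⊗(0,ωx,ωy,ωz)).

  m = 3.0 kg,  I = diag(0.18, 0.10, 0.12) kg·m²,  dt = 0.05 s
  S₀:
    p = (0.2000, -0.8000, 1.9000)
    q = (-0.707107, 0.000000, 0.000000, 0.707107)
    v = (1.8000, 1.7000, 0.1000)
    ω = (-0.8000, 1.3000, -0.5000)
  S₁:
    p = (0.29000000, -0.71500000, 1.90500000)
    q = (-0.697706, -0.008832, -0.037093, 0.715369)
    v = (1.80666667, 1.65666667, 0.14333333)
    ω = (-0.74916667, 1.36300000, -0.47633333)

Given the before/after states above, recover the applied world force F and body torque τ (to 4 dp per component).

F = (0.4000, -2.6000, 2.6000)
τ = (0.1700, 0.1500, 0.1400)

Δω = ω₁−ω₀ = (0.05083333, 0.06300000, 0.02366667)
ω₀×(Iω₀) = (-0.0130, 0.0240, 0.0832)
I·α + gyro = (0.1700, 0.1500, 0.1400)
Δv = v₁−v₀ = (0.00666667, -0.04333333, 0.04333333)
m·(v₁−v₀)/dt = (0.4000, -2.6000, 2.6000)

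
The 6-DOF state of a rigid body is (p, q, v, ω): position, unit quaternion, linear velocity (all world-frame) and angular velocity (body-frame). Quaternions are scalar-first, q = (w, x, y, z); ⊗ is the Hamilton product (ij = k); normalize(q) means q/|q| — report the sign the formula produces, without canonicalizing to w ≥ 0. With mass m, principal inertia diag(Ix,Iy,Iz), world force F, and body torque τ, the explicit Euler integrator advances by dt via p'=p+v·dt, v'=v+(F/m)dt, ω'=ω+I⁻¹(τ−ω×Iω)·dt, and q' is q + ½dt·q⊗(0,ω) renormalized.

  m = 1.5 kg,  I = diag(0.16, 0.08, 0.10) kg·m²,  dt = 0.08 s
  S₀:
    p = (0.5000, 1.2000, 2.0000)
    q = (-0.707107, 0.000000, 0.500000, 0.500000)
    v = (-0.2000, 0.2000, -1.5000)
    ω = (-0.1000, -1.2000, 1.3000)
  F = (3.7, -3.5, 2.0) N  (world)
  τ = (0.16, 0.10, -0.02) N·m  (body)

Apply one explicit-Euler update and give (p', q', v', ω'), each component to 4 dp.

a = (2.4667, -2.3333, 1.3333)
p' = p + v·dt = (0.4840, 1.2160, 1.8800)
v' = v + a·dt = (-0.0027, 0.0133, -1.3933)
precession coupling ω×(Iω) = (-0.0312, -0.0078, -0.0096)
(τ − ω×Iω)/I = (1.1950, 1.3475, -0.1040)
ω' = ω + α·dt = (-0.0044, -1.0922, 1.2917)
q⊗(0,ω) = (-0.0500000, 1.3207107, 0.7985284, -0.8692391)
updated quaternion q' = (-0.7073, 0.0527, 0.5306, 0.4641)

p' = (0.4840, 1.2160, 1.8800)
q' = (-0.7073, 0.0527, 0.5306, 0.4641)
v' = (-0.0027, 0.0133, -1.3933)
ω' = (-0.0044, -1.0922, 1.2917)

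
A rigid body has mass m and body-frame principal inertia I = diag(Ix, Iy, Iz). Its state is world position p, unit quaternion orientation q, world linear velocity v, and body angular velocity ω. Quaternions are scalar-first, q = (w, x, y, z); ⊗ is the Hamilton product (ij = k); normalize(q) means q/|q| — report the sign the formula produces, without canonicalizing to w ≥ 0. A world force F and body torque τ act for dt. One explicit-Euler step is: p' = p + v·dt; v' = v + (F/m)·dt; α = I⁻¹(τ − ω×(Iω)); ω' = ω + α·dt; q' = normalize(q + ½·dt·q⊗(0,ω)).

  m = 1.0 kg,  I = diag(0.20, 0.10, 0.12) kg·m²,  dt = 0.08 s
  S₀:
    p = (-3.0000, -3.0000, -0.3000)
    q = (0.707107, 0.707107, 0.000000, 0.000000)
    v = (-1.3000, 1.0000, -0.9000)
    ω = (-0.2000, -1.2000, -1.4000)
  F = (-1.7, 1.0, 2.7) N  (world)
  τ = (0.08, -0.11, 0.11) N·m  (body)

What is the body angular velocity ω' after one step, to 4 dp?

ω×(Iω) gyroscopic = (0.0336, 0.0224, -0.0240)
angular accel α = (0.2320, -1.3240, 1.1167)
new body rate ω' = (-0.1814, -1.3059, -1.3107)

ω' = (-0.1814, -1.3059, -1.3107)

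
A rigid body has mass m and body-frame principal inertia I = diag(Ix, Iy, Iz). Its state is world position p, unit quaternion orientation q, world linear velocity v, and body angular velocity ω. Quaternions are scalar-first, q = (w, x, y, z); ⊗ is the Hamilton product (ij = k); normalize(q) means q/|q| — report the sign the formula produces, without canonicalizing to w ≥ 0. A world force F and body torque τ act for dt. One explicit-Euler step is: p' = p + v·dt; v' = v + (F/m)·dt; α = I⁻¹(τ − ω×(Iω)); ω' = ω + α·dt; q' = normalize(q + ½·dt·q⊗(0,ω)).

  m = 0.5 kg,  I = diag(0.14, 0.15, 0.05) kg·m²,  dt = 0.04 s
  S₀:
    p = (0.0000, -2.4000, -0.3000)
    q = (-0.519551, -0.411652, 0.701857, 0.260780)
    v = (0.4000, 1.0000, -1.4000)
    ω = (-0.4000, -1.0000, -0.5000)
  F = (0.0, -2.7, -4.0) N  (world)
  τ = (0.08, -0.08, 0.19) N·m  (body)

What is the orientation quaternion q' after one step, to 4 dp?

q' = (-0.5061, -0.4092, 0.7058, 0.2797)

2q̇ = q⊗(0,ω) = (0.6675862, 0.1176719, 0.2094130, 0.9521703)
q + ½dt·q⊗(0,ω), renormalized = (-0.5061, -0.4092, 0.7058, 0.2797)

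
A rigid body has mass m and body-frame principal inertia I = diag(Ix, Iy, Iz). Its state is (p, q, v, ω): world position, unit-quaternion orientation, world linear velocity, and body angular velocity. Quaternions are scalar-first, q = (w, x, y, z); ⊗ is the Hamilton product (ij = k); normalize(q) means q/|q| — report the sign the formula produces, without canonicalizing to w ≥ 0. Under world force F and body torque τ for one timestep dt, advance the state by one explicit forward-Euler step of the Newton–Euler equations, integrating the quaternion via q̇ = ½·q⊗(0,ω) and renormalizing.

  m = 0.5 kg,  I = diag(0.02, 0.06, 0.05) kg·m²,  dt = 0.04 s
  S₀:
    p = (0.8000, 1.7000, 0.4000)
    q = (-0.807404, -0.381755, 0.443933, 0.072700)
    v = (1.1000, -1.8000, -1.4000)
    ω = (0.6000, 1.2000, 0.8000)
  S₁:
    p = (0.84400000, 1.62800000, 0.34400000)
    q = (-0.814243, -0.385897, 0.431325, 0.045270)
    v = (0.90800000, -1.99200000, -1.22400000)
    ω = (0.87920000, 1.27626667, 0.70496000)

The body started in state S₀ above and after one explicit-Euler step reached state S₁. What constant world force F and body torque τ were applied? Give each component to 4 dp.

Δω = ω₁−ω₀ = (0.27920000, 0.07626667, -0.09504000)
applied torque τ = (0.1300, 0.1000, -0.0900)
Δv = v₁−v₀ = (-0.19200000, -0.19200000, 0.17600000)
m·(v₁−v₀)/dt = (-2.4000, -2.4000, 2.2000)

F = (-2.4000, -2.4000, 2.2000)
τ = (0.1300, 0.1000, -0.0900)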